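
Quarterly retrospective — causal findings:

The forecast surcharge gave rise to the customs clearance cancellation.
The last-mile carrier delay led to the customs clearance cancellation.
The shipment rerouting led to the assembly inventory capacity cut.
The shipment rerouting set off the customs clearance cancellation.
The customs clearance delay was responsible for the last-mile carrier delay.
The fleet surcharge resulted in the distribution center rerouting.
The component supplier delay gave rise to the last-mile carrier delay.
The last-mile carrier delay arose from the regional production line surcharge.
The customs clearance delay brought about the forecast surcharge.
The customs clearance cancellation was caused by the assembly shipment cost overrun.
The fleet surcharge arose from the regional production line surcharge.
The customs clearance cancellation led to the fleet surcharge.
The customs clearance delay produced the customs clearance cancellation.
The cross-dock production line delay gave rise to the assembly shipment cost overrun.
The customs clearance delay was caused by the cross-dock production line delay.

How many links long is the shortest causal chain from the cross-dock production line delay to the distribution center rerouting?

4

Shortest chain: the cross-dock production line delay → the assembly shipment cost overrun → the customs clearance cancellation → the fleet surcharge → the distribution center rerouting.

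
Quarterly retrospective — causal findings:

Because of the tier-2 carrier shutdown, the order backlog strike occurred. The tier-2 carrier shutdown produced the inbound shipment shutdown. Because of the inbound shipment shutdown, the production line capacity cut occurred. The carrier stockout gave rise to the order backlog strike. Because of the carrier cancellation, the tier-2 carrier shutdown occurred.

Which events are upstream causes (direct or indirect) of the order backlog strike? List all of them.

Immediate causes of the order backlog strike: the carrier stockout, the tier-2 carrier shutdown.
Further upstream: the carrier cancellation.

the carrier cancellation, the carrier stockout, the tier-2 carrier shutdown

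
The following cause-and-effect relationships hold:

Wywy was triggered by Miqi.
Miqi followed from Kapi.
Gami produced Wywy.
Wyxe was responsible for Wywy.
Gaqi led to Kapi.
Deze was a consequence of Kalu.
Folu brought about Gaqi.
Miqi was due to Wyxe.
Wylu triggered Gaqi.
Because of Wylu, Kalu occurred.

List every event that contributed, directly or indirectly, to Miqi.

Folu, Gaqi, Kapi, Wylu, Wyxe

Immediate causes of Miqi: Kapi, Wyxe.
Further upstream: Wylu, Folu, Gaqi.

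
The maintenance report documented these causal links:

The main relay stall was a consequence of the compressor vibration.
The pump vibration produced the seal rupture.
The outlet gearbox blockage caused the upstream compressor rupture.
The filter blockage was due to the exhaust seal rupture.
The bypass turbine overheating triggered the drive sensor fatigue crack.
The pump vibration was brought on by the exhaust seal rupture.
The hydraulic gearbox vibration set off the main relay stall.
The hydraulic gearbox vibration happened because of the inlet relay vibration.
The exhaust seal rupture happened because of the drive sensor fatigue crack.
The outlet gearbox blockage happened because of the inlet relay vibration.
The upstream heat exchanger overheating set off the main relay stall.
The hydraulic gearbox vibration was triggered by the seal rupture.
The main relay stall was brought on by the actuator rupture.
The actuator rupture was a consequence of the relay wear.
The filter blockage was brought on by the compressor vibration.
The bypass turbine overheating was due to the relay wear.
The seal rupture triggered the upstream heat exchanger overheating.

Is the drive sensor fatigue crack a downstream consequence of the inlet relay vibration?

No

The inlet relay vibration leads to the outlet gearbox blockage, the upstream compressor rupture, the hydraulic gearbox vibration, the main relay stall; the drive sensor fatigue crack is not among them.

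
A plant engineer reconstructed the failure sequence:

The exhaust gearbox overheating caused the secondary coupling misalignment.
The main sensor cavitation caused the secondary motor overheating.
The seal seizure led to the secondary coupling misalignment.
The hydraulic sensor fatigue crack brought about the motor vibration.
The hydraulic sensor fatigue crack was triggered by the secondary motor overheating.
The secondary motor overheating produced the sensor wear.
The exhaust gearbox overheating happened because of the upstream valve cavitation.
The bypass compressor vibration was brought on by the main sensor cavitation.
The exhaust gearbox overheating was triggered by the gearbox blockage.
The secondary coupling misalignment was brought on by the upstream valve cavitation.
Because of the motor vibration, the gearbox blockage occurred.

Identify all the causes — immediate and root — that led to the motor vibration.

Immediate cause of the motor vibration: the hydraulic sensor fatigue crack.
Further upstream: the main sensor cavitation, the secondary motor overheating.

the hydraulic sensor fatigue crack, the main sensor cavitation, the secondary motor overheating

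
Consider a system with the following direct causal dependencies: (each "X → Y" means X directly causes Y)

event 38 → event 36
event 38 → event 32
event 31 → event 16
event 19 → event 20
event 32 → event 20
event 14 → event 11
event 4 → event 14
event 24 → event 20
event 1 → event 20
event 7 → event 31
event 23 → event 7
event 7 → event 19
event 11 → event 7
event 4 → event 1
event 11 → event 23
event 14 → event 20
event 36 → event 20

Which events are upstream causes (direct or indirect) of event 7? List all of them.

event 11, event 14, event 23, event 4

Immediate causes of event 7: event 11, event 23.
Further upstream: event 4, event 14.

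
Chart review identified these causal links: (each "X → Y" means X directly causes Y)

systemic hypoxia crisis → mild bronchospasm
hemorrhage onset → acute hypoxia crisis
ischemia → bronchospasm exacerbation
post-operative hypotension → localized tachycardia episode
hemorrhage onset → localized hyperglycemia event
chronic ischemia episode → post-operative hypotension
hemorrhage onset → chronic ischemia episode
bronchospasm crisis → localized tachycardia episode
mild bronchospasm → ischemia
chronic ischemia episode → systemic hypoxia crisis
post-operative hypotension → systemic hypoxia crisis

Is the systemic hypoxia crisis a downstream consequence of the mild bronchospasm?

The mild bronchospasm leads to the ischemia, the bronchospasm exacerbation; the systemic hypoxia crisis is not among them.

No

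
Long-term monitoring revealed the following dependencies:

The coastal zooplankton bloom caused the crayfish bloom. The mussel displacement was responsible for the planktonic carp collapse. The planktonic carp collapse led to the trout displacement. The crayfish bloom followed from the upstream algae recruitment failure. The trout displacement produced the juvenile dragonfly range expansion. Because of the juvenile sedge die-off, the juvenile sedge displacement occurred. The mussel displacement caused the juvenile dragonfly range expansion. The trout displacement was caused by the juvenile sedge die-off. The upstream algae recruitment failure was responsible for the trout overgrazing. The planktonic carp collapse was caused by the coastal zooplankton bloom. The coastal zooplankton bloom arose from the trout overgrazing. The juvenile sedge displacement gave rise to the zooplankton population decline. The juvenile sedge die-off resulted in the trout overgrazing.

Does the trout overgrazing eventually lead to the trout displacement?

There is a causal chain: the trout overgrazing → the coastal zooplankton bloom → the planktonic carp collapse → the trout displacement.

Yes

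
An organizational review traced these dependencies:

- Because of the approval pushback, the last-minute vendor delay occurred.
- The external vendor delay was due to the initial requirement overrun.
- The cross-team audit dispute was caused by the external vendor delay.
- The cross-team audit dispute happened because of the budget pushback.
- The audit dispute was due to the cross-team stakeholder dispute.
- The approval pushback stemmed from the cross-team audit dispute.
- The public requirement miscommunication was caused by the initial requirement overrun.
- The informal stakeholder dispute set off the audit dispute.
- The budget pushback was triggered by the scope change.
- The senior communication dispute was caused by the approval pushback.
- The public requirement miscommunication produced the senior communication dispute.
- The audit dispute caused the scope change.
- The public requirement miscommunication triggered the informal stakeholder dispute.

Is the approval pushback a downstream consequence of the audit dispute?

There is a causal chain: the audit dispute → the scope change → the budget pushback → the cross-team audit dispute → the approval pushback.

Yes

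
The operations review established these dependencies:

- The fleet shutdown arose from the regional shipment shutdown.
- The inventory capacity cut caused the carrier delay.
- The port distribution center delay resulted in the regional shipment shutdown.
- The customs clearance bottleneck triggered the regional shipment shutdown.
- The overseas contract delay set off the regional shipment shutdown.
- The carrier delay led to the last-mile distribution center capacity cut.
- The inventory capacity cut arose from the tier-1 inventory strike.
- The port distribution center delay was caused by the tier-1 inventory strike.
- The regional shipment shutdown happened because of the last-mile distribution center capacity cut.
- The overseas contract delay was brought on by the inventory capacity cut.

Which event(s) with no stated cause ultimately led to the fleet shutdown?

the customs clearance bottleneck, the tier-1 inventory strike

Tracing upstream from the fleet shutdown: the fleet shutdown ← the regional shipment shutdown ← the port distribution center delay ← the tier-1 inventory strike.
A separate upstream branch: the fleet shutdown ← the regional shipment shutdown ← the customs clearance bottleneck.
Each of those chain origins has no stated cause.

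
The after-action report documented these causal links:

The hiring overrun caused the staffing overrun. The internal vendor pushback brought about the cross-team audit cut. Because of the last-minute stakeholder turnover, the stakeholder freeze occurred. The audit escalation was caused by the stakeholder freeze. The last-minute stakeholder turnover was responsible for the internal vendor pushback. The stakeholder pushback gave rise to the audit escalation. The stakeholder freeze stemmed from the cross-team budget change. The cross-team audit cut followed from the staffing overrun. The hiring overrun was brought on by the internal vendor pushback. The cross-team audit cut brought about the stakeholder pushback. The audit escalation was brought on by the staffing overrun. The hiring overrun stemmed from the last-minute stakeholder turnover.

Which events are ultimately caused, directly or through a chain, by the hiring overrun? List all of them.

the audit escalation, the cross-team audit cut, the staffing overrun, the stakeholder pushback

Direct effects: the staffing overrun.
2 steps out: the cross-team audit cut, the audit escalation.
3 steps out: the stakeholder pushback.
Not reachable from it: the last-minute stakeholder turnover, the internal vendor pushback, the stakeholder freeze, the cross-team budget change.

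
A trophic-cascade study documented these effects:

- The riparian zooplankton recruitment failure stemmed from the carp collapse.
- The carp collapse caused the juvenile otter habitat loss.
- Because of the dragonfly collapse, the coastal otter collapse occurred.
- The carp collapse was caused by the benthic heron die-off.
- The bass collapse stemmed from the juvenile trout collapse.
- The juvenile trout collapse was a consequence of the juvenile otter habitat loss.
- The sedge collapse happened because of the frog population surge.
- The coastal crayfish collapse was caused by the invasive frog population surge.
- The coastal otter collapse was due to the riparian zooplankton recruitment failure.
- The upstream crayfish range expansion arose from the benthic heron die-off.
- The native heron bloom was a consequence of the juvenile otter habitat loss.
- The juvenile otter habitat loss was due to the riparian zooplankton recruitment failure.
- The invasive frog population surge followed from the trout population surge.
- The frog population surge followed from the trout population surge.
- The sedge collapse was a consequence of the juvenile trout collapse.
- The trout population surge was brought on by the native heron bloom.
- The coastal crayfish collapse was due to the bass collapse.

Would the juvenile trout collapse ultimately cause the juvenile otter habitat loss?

No

The juvenile trout collapse leads to the bass collapse, the coastal crayfish collapse, the sedge collapse; the juvenile otter habitat loss is not among them.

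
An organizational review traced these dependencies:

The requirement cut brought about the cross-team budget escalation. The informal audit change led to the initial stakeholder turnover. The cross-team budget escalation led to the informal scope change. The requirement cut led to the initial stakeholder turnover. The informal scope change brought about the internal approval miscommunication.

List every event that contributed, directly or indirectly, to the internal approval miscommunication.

the cross-team budget escalation, the informal scope change, the requirement cut

Immediate cause of the internal approval miscommunication: the informal scope change.
Further upstream: the requirement cut, the cross-team budget escalation.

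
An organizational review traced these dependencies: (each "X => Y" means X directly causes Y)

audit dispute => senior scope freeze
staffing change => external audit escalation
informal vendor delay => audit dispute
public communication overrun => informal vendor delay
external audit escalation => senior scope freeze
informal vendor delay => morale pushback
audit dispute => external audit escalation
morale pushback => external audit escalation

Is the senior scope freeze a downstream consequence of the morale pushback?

Yes

There is a causal chain: the morale pushback → the external audit escalation → the senior scope freeze.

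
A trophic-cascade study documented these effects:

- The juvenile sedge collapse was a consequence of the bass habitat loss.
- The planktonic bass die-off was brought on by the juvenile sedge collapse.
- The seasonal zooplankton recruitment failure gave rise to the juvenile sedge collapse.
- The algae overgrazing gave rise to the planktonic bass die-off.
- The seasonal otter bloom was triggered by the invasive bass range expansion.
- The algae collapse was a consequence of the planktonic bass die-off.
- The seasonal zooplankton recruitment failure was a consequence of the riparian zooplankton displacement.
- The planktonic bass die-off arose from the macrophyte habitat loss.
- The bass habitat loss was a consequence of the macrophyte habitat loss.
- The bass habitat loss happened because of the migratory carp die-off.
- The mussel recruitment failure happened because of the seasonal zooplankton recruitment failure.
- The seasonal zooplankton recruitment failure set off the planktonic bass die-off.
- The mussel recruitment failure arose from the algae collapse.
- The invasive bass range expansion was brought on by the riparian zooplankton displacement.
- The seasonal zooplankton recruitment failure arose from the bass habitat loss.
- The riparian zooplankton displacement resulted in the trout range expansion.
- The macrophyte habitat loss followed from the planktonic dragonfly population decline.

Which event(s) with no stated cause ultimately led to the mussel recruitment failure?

Tracing upstream from the mussel recruitment failure: the mussel recruitment failure ← the seasonal zooplankton recruitment failure ← the bass habitat loss ← the migratory carp die-off.
A separate upstream branch: the mussel recruitment failure ← the algae collapse ← the planktonic bass die-off ← the algae overgrazing.
A separate upstream branch: the mussel recruitment failure ← the seasonal zooplankton recruitment failure ← the riparian zooplankton displacement.
A separate upstream branch: the mussel recruitment failure ← the seasonal zooplankton recruitment failure ← the bass habitat loss ← the macrophyte habitat loss ← the planktonic dragonfly population decline.
Each of those chain origins has no stated cause.

the algae overgrazing, the migratory carp die-off, the planktonic dragonfly population decline, the riparian zooplankton displacement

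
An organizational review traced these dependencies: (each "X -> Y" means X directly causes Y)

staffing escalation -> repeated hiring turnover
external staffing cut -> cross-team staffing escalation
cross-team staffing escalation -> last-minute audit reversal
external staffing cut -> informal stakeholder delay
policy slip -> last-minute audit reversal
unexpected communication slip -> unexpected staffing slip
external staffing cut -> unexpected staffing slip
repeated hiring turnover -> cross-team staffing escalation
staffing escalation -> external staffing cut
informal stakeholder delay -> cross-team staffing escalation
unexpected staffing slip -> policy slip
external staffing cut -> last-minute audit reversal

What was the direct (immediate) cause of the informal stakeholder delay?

Upstream contributors include the staffing escalation, but only the external staffing cut feeds directly into the informal stakeholder delay.

the external staffing cut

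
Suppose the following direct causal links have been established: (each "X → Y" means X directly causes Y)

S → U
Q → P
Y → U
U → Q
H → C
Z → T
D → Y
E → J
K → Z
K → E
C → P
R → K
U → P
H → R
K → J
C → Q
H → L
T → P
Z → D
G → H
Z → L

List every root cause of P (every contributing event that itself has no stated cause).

Tracing upstream from P: P ← C ← H ← G.
A separate upstream branch: P ← U ← S.
Each of those chain origins has no stated cause.

G, S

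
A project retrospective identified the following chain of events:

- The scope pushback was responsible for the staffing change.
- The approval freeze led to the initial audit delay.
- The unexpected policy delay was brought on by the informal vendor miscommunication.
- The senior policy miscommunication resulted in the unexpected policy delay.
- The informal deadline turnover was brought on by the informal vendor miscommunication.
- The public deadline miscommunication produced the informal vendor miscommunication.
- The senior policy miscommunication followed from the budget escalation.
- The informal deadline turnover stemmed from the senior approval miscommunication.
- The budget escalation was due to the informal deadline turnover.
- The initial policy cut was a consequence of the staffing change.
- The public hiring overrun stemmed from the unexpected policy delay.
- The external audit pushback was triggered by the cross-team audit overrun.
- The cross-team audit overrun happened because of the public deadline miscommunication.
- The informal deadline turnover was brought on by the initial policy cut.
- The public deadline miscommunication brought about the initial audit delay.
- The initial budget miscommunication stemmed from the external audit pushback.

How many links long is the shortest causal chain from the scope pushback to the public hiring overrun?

7

Shortest chain: the scope pushback → the staffing change → the initial policy cut → the informal deadline turnover → the budget escalation → the senior policy miscommunication → the unexpected policy delay → the public hiring overrun.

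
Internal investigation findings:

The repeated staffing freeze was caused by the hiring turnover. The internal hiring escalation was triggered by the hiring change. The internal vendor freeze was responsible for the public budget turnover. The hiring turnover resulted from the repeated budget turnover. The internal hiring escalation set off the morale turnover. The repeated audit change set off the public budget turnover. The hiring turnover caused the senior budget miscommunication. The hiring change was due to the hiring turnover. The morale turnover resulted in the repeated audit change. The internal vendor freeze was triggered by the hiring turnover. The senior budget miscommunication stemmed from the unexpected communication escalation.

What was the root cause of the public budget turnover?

Tracing upstream from the public budget turnover: the public budget turnover ← the internal vendor freeze ← the hiring turnover ← the repeated budget turnover.
The repeated budget turnover has no stated cause, so it is the root.

the repeated budget turnover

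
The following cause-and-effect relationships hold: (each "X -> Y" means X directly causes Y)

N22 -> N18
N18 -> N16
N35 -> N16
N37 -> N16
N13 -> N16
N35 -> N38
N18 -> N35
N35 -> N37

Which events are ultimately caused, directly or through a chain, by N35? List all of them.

Direct effects: N37, N38, N16.
Not reachable from it: N22, N18, N13.

N16, N37, N38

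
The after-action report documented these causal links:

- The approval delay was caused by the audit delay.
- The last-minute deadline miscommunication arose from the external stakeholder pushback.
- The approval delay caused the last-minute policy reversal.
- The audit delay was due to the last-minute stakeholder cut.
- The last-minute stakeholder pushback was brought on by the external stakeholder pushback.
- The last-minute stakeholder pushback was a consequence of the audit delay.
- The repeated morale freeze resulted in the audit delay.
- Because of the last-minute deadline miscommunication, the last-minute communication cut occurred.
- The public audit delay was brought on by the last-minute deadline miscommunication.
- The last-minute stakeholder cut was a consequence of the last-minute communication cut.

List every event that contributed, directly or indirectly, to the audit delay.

Immediate causes of the audit delay: the last-minute stakeholder cut, the repeated morale freeze.
Further upstream: the external stakeholder pushback, the last-minute deadline miscommunication, the last-minute communication cut.

the external stakeholder pushback, the last-minute communication cut, the last-minute deadline miscommunication, the last-minute stakeholder cut, the repeated morale freeze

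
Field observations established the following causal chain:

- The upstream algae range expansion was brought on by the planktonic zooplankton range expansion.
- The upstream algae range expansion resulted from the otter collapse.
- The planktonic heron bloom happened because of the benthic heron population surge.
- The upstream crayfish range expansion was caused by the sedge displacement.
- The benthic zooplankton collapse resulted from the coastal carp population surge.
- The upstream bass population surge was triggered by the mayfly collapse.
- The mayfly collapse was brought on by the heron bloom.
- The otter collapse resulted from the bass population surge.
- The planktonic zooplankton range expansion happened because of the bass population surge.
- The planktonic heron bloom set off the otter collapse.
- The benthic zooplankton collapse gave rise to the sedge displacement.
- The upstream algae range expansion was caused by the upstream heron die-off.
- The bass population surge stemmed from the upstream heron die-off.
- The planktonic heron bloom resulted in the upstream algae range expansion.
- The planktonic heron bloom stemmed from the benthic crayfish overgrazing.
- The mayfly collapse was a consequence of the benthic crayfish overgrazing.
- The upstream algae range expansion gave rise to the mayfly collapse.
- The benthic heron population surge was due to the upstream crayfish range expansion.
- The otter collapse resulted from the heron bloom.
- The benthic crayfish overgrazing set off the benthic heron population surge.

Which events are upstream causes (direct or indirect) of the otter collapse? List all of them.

Immediate causes of the otter collapse: the bass population surge, the heron bloom, the planktonic heron bloom.
Further upstream: the upstream heron die-off, the coastal carp population surge, the benthic zooplankton collapse, the sedge displacement, the upstream crayfish range expansion, the benthic crayfish overgrazing, the benthic heron population surge.

the bass population surge, the benthic crayfish overgrazing, the benthic heron population surge, the benthic zooplankton collapse, the coastal carp population surge, the heron bloom, the planktonic heron bloom, the sedge displacement, the upstream crayfish range expansion, the upstream heron die-off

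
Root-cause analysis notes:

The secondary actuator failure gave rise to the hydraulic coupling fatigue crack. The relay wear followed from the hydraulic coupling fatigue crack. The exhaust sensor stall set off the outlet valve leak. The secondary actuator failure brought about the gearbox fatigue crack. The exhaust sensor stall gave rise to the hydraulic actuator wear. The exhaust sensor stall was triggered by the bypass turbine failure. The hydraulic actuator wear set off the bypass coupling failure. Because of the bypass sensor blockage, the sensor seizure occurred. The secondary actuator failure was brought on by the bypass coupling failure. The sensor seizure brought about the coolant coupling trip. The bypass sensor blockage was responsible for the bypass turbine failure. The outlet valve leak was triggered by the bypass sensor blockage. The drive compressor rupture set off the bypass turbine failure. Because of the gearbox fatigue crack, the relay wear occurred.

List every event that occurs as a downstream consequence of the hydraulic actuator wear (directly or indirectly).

the bypass coupling failure, the gearbox fatigue crack, the hydraulic coupling fatigue crack, the relay wear, the secondary actuator failure

Direct effects: the bypass coupling failure.
2 steps out: the secondary actuator failure.
3 steps out: the gearbox fatigue crack, the hydraulic coupling fatigue crack.
4 steps out: the relay wear.
Not reachable from it: the bypass sensor blockage, the sensor seizure, the bypass turbine failure, the coolant coupling trip, the exhaust sensor stall, the outlet valve leak, the drive compressor rupture.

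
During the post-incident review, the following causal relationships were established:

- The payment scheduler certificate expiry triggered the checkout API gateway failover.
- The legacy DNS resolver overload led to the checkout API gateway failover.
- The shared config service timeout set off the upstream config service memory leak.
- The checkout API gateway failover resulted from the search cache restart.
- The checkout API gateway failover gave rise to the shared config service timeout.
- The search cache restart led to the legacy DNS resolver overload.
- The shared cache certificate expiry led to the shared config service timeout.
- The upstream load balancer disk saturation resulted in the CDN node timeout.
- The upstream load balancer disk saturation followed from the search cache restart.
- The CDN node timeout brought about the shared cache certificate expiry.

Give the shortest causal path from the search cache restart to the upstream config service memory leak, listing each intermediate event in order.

the search cache restart → the checkout API gateway failover → the shared config service timeout → the upstream config service memory leak

the search cache restart → the checkout API gateway failover
the checkout API gateway failover → the shared config service timeout
the shared config service timeout → the upstream config service memory leak
Length: 3 steps.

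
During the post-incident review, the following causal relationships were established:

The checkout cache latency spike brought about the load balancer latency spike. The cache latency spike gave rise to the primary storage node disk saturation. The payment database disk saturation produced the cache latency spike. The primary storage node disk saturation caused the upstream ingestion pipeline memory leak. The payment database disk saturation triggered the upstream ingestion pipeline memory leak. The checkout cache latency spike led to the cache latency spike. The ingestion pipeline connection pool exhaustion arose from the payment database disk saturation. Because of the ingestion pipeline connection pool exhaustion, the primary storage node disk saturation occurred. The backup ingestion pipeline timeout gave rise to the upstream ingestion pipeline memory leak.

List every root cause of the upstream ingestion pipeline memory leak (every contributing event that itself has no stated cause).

the backup ingestion pipeline timeout, the checkout cache latency spike, the payment database disk saturation

Tracing upstream from the upstream ingestion pipeline memory leak: the upstream ingestion pipeline memory leak ← the primary storage node disk saturation ← the cache latency spike ← the checkout cache latency spike.
A separate upstream branch: the upstream ingestion pipeline memory leak ← the payment database disk saturation.
A separate upstream branch: the upstream ingestion pipeline memory leak ← the backup ingestion pipeline timeout.
Each of those chain origins has no stated cause.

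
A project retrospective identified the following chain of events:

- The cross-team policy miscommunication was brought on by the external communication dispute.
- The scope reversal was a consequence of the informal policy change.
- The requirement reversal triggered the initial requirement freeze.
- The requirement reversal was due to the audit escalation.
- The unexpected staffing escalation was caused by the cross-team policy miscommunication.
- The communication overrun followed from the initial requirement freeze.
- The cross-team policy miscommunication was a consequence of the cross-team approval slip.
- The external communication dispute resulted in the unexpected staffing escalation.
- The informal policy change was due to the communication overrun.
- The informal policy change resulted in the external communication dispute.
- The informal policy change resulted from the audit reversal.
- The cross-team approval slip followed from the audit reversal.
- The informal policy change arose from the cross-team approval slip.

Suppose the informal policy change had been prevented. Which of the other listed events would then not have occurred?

the external communication dispute, the scope reversal

Downstream of the informal policy change: the external communication dispute, the scope reversal, the cross-team policy miscommunication, the unexpected staffing escalation.
Of those, still caused via another path: the cross-team policy miscommunication, the unexpected staffing escalation.
The remainder have no surviving cause.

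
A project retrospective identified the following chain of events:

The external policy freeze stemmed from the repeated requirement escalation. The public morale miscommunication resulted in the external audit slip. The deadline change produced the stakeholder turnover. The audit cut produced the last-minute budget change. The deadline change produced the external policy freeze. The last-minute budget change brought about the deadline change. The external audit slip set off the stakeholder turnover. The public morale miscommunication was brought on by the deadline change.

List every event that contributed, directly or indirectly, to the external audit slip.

the audit cut, the deadline change, the last-minute budget change, the public morale miscommunication

Immediate cause of the external audit slip: the public morale miscommunication.
Further upstream: the audit cut, the last-minute budget change, the deadline change.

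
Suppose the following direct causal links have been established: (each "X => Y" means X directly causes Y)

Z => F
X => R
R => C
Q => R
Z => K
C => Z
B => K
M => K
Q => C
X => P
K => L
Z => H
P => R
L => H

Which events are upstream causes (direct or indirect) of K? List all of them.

Immediate causes of K: M, B, Z.
Further upstream: Q, X, P, R, C.

B, C, M, P, Q, R, X, Z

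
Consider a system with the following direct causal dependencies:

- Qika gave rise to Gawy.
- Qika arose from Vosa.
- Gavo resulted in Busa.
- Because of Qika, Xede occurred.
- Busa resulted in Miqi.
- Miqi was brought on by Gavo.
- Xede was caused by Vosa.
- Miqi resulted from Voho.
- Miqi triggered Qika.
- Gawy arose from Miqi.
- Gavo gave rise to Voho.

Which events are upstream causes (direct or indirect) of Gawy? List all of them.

Immediate causes of Gawy: Miqi, Qika.
Further upstream: Vosa, Gavo, Voho, Busa.

Busa, Gavo, Miqi, Qika, Voho, Vosa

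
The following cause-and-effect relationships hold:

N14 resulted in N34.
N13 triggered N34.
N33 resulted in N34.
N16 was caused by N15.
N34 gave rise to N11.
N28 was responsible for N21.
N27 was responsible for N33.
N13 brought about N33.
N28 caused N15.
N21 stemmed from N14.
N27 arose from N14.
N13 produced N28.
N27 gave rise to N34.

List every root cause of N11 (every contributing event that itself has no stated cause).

N13, N14

Tracing upstream from N11: N11 ← N34 ← N13.
A separate upstream branch: N11 ← N34 ← N14.
Each of those chain origins has no stated cause.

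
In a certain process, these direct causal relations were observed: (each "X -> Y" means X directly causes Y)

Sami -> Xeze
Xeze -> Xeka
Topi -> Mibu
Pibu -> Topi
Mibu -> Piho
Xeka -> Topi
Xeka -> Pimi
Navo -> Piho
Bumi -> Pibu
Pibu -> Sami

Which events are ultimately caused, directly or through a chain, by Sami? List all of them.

Mibu, Piho, Pimi, Topi, Xeka, Xeze

Direct effects: Xeze.
2 steps out: Xeka.
3 steps out: Pimi, Topi.
4 steps out: Mibu.
5 steps out: Piho.
Not reachable from it: Bumi, Pibu, Navo.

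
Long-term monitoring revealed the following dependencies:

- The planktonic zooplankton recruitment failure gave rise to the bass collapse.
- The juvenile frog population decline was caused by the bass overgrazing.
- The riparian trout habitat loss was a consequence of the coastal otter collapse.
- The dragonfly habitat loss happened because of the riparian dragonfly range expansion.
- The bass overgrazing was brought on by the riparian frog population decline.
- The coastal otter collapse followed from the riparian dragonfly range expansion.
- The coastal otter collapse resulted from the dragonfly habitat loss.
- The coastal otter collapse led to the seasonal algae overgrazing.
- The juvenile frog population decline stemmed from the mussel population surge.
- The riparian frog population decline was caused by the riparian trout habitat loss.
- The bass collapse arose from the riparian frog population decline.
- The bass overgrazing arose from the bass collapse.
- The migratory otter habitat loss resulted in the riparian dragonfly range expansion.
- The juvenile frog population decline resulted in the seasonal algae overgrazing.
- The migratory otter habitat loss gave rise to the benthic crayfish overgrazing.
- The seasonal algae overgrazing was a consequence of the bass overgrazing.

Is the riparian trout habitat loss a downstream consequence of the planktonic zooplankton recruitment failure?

The planktonic zooplankton recruitment failure leads to the bass collapse, the bass overgrazing, the juvenile frog population decline, the seasonal algae overgrazing; the riparian trout habitat loss is not among them.

No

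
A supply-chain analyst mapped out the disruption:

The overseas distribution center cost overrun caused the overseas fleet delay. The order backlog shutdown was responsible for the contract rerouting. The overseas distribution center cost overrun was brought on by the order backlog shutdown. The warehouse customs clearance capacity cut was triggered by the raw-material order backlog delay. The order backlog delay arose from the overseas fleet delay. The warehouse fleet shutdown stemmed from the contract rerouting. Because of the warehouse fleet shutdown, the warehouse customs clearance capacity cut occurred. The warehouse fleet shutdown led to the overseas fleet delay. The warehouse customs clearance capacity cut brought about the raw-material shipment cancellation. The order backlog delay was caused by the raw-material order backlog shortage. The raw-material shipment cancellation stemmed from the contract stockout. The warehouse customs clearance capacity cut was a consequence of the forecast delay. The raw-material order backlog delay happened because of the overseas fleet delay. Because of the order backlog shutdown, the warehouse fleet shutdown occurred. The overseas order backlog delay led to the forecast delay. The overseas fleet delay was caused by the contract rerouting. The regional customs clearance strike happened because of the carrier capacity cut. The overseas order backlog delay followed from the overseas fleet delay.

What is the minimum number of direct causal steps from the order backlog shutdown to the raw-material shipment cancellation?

Shortest chain: the order backlog shutdown → the warehouse fleet shutdown → the warehouse customs clearance capacity cut → the raw-material shipment cancellation.

3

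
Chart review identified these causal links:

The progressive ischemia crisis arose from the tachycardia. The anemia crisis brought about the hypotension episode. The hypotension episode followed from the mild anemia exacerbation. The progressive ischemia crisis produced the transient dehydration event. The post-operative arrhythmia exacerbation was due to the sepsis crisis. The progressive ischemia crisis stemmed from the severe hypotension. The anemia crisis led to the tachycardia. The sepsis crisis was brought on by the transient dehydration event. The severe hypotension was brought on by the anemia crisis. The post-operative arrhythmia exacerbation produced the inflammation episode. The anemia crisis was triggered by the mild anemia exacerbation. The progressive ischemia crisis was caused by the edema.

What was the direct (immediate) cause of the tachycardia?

the anemia crisis

Upstream contributors include the mild anemia exacerbation, but only the anemia crisis feeds directly into the tachycardia.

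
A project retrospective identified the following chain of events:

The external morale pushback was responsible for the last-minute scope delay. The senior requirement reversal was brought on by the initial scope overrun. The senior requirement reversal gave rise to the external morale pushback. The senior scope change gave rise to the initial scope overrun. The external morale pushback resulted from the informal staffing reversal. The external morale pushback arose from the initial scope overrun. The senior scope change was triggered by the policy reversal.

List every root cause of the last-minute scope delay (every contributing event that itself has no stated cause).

the informal staffing reversal, the policy reversal

Tracing upstream from the last-minute scope delay: the last-minute scope delay ← the external morale pushback ← the initial scope overrun ← the senior scope change ← the policy reversal.
A separate upstream branch: the last-minute scope delay ← the external morale pushback ← the informal staffing reversal.
Each of those chain origins has no stated cause.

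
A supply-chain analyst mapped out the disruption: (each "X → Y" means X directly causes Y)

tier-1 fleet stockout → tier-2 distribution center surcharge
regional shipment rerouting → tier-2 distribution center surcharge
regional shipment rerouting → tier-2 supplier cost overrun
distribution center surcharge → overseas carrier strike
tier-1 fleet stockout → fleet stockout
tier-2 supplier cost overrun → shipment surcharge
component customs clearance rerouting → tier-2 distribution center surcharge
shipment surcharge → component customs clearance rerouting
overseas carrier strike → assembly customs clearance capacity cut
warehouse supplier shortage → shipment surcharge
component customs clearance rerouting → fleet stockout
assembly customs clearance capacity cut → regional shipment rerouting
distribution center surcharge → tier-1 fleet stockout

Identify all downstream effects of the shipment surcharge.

the component customs clearance rerouting, the fleet stockout, the tier-2 distribution center surcharge

Direct effects: the component customs clearance rerouting.
2 steps out: the tier-2 distribution center surcharge, the fleet stockout.
Not reachable from it: the distribution center surcharge, the overseas carrier strike, the assembly customs clearance capacity cut, the regional shipment rerouting, the tier-2 supplier cost overrun, the tier-1 fleet stockout, the warehouse supplier shortage.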